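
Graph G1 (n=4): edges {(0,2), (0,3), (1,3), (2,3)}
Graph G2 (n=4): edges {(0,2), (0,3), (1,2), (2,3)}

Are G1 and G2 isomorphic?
Yes, isomorphic

The graphs are isomorphic.
One valid mapping φ: V(G1) → V(G2): 0→3, 1→1, 2→0, 3→2

Verify φ preserves adjacency — for each edge of G1, its image is an edge of G2:
  (0,2) → (φ(0),φ(2)) = (0,3) ∈ E(G2) ✓
  (0,3) → (φ(0),φ(3)) = (2,3) ∈ E(G2) ✓
  (1,3) → (φ(1),φ(3)) = (1,2) ∈ E(G2) ✓
  (2,3) → (φ(2),φ(3)) = (0,2) ∈ E(G2) ✓
All 4 edges of G1 map to edges of G2, and |E(G1)| = |E(G2)| = 4, so φ is a bijection on edges as well as vertices. Hence G1 ≅ G2.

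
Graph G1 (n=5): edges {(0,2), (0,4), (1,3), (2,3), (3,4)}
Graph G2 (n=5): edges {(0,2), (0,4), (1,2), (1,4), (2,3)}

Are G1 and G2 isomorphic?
Yes, isomorphic

The graphs are isomorphic.
One valid mapping φ: V(G1) → V(G2): 0→4, 1→3, 2→1, 3→2, 4→0

Verify φ preserves adjacency — for each edge of G1, its image is an edge of G2:
  (0,2) → (φ(0),φ(2)) = (1,4) ∈ E(G2) ✓
  (0,4) → (φ(0),φ(4)) = (0,4) ∈ E(G2) ✓
  (1,3) → (φ(1),φ(3)) = (2,3) ∈ E(G2) ✓
  (2,3) → (φ(2),φ(3)) = (1,2) ∈ E(G2) ✓
  (3,4) → (φ(3),φ(4)) = (0,2) ∈ E(G2) ✓
All 5 edges of G1 map to edges of G2, and |E(G1)| = |E(G2)| = 5, so φ is a bijection on edges as well as vertices. Hence G1 ≅ G2.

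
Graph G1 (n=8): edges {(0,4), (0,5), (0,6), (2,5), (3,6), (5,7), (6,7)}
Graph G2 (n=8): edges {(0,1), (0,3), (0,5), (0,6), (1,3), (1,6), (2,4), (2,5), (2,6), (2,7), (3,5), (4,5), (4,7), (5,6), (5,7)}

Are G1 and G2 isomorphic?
No, not isomorphic

The graphs are NOT isomorphic.

Counting triangles (3-cliques): G1 has 0, G2 has 9.
Triangle count is an isomorphism invariant, so differing triangle counts rule out isomorphism.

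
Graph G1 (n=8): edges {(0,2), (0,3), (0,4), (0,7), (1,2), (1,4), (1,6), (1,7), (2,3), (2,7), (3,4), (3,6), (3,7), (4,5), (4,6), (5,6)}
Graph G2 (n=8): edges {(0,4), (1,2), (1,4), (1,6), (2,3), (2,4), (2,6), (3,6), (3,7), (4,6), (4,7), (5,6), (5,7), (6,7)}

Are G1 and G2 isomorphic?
No, not isomorphic

The graphs are NOT isomorphic.

Degrees in G1: deg(0)=4, deg(1)=4, deg(2)=4, deg(3)=5, deg(4)=5, deg(5)=2, deg(6)=4, deg(7)=4.
Sorted degree sequence of G1: [5, 5, 4, 4, 4, 4, 4, 2].
Degrees in G2: deg(0)=1, deg(1)=3, deg(2)=4, deg(3)=3, deg(4)=5, deg(5)=2, deg(6)=6, deg(7)=4.
Sorted degree sequence of G2: [6, 5, 4, 4, 3, 3, 2, 1].
The (sorted) degree sequence is an isomorphism invariant, so since G1 and G2 have different degree sequences they cannot be isomorphic.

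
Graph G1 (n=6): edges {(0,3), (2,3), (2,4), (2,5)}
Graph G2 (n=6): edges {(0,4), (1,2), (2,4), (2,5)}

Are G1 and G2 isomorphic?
Yes, isomorphic

The graphs are isomorphic.
One valid mapping φ: V(G1) → V(G2): 0→0, 1→3, 2→2, 3→4, 4→5, 5→1

Verify φ preserves adjacency — for each edge of G1, its image is an edge of G2:
  (0,3) → (φ(0),φ(3)) = (0,4) ∈ E(G2) ✓
  (2,3) → (φ(2),φ(3)) = (2,4) ∈ E(G2) ✓
  (2,4) → (φ(2),φ(4)) = (2,5) ∈ E(G2) ✓
  (2,5) → (φ(2),φ(5)) = (1,2) ∈ E(G2) ✓
All 4 edges of G1 map to edges of G2, and |E(G1)| = |E(G2)| = 4, so φ is a bijection on edges as well as vertices. Hence G1 ≅ G2.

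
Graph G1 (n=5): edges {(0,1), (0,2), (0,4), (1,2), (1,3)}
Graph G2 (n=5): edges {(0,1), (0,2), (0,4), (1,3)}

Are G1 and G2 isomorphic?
No, not isomorphic

The graphs are NOT isomorphic.

Counting edges: G1 has 5 edge(s); G2 has 4 edge(s).
Edge count is an isomorphism invariant (a bijection on vertices induces a bijection on edges), so differing edge counts rule out isomorphism.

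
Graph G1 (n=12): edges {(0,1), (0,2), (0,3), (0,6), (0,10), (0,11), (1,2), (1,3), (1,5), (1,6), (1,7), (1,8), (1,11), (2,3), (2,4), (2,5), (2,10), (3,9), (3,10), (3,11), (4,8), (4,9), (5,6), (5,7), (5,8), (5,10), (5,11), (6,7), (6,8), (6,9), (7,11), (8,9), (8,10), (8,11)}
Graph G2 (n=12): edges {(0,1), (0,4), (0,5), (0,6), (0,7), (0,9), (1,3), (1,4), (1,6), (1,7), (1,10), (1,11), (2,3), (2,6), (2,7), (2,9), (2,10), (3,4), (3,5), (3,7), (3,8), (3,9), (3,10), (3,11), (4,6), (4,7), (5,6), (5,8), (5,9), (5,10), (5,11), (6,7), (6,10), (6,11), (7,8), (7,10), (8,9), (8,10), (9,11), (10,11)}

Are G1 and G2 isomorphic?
No, not isomorphic

The graphs are NOT isomorphic.

Degrees in G1: deg(0)=6, deg(1)=8, deg(2)=6, deg(3)=6, deg(4)=3, deg(5)=7, deg(6)=6, deg(7)=4, deg(8)=7, deg(9)=4, deg(10)=5, deg(11)=6.
Sorted degree sequence of G1: [8, 7, 7, 6, 6, 6, 6, 6, 5, 4, 4, 3].
Degrees in G2: deg(0)=6, deg(1)=7, deg(2)=5, deg(3)=9, deg(4)=5, deg(5)=7, deg(6)=8, deg(7)=8, deg(8)=5, deg(9)=6, deg(10)=8, deg(11)=6.
Sorted degree sequence of G2: [9, 8, 8, 8, 7, 7, 6, 6, 6, 5, 5, 5].
The (sorted) degree sequence is an isomorphism invariant, so since G1 and G2 have different degree sequences they cannot be isomorphic.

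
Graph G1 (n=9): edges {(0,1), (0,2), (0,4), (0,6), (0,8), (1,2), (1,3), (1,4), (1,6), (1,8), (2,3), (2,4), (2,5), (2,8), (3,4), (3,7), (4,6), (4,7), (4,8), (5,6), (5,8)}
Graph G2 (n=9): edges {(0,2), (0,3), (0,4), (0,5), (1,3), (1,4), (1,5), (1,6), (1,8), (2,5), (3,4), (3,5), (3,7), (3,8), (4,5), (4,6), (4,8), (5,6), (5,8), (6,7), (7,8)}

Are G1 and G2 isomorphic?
Yes, isomorphic

The graphs are isomorphic.
One valid mapping φ: V(G1) → V(G2): 0→1, 1→4, 2→3, 3→0, 4→5, 5→7, 6→6, 7→2, 8→8

Verify φ preserves adjacency — for each edge of G1, its image is an edge of G2:
  (0,1) → (φ(0),φ(1)) = (1,4) ∈ E(G2) ✓
  (0,2) → (φ(0),φ(2)) = (1,3) ∈ E(G2) ✓
  (0,4) → (φ(0),φ(4)) = (1,5) ∈ E(G2) ✓
  (0,6) → (φ(0),φ(6)) = (1,6) ∈ E(G2) ✓
  (0,8) → (φ(0),φ(8)) = (1,8) ∈ E(G2) ✓
  (1,2) → (φ(1),φ(2)) = (3,4) ∈ E(G2) ✓
  (1,3) → (φ(1),φ(3)) = (0,4) ∈ E(G2) ✓
  (1,4) → (φ(1),φ(4)) = (4,5) ∈ E(G2) ✓
  (1,6) → (φ(1),φ(6)) = (4,6) ∈ E(G2) ✓
  (1,8) → (φ(1),φ(8)) = (4,8) ∈ E(G2) ✓
  (2,3) → (φ(2),φ(3)) = (0,3) ∈ E(G2) ✓
  (2,4) → (φ(2),φ(4)) = (3,5) ∈ E(G2) ✓
  (2,5) → (φ(2),φ(5)) = (3,7) ∈ E(G2) ✓
  (2,8) → (φ(2),φ(8)) = (3,8) ∈ E(G2) ✓
  (3,4) → (φ(3),φ(4)) = (0,5) ∈ E(G2) ✓
  (3,7) → (φ(3),φ(7)) = (0,2) ∈ E(G2) ✓
  (4,6) → (φ(4),φ(6)) = (5,6) ∈ E(G2) ✓
  (4,7) → (φ(4),φ(7)) = (2,5) ∈ E(G2) ✓
  (4,8) → (φ(4),φ(8)) = (5,8) ∈ E(G2) ✓
  (5,6) → (φ(5),φ(6)) = (6,7) ∈ E(G2) ✓
  (5,8) → (φ(5),φ(8)) = (7,8) ∈ E(G2) ✓
All 21 edges of G1 map to edges of G2, and |E(G1)| = |E(G2)| = 21, so φ is a bijection on edges as well as vertices. Hence G1 ≅ G2.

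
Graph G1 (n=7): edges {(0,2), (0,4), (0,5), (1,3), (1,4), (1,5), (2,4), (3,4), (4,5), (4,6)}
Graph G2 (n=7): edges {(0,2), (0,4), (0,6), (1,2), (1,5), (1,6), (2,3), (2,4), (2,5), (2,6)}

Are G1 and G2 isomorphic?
Yes, isomorphic

The graphs are isomorphic.
One valid mapping φ: V(G1) → V(G2): 0→0, 1→1, 2→4, 3→5, 4→2, 5→6, 6→3

Verify φ preserves adjacency — for each edge of G1, its image is an edge of G2:
  (0,2) → (φ(0),φ(2)) = (0,4) ∈ E(G2) ✓
  (0,4) → (φ(0),φ(4)) = (0,2) ∈ E(G2) ✓
  (0,5) → (φ(0),φ(5)) = (0,6) ∈ E(G2) ✓
  (1,3) → (φ(1),φ(3)) = (1,5) ∈ E(G2) ✓
  (1,4) → (φ(1),φ(4)) = (1,2) ∈ E(G2) ✓
  (1,5) → (φ(1),φ(5)) = (1,6) ∈ E(G2) ✓
  (2,4) → (φ(2),φ(4)) = (2,4) ∈ E(G2) ✓
  (3,4) → (φ(3),φ(4)) = (2,5) ∈ E(G2) ✓
  (4,5) → (φ(4),φ(5)) = (2,6) ∈ E(G2) ✓
  (4,6) → (φ(4),φ(6)) = (2,3) ∈ E(G2) ✓
All 10 edges of G1 map to edges of G2, and |E(G1)| = |E(G2)| = 10, so φ is a bijection on edges as well as vertices. Hence G1 ≅ G2.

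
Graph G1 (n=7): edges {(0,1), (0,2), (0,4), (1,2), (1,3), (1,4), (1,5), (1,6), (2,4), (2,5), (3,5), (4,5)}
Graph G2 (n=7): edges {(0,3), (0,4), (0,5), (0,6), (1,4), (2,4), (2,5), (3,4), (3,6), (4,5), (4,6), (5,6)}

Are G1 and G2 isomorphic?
Yes, isomorphic

The graphs are isomorphic.
One valid mapping φ: V(G1) → V(G2): 0→3, 1→4, 2→6, 3→2, 4→0, 5→5, 6→1

Verify φ preserves adjacency — for each edge of G1, its image is an edge of G2:
  (0,1) → (φ(0),φ(1)) = (3,4) ∈ E(G2) ✓
  (0,2) → (φ(0),φ(2)) = (3,6) ∈ E(G2) ✓
  (0,4) → (φ(0),φ(4)) = (0,3) ∈ E(G2) ✓
  (1,2) → (φ(1),φ(2)) = (4,6) ∈ E(G2) ✓
  (1,3) → (φ(1),φ(3)) = (2,4) ∈ E(G2) ✓
  (1,4) → (φ(1),φ(4)) = (0,4) ∈ E(G2) ✓
  (1,5) → (φ(1),φ(5)) = (4,5) ∈ E(G2) ✓
  (1,6) → (φ(1),φ(6)) = (1,4) ∈ E(G2) ✓
  (2,4) → (φ(2),φ(4)) = (0,6) ∈ E(G2) ✓
  (2,5) → (φ(2),φ(5)) = (5,6) ∈ E(G2) ✓
  (3,5) → (φ(3),φ(5)) = (2,5) ∈ E(G2) ✓
  (4,5) → (φ(4),φ(5)) = (0,5) ∈ E(G2) ✓
All 12 edges of G1 map to edges of G2, and |E(G1)| = |E(G2)| = 12, so φ is a bijection on edges as well as vertices. Hence G1 ≅ G2.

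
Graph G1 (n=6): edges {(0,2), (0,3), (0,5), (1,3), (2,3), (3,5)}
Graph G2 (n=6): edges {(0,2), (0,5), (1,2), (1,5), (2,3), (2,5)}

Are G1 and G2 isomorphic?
Yes, isomorphic

The graphs are isomorphic.
One valid mapping φ: V(G1) → V(G2): 0→5, 1→3, 2→1, 3→2, 4→4, 5→0

Verify φ preserves adjacency — for each edge of G1, its image is an edge of G2:
  (0,2) → (φ(0),φ(2)) = (1,5) ∈ E(G2) ✓
  (0,3) → (φ(0),φ(3)) = (2,5) ∈ E(G2) ✓
  (0,5) → (φ(0),φ(5)) = (0,5) ∈ E(G2) ✓
  (1,3) → (φ(1),φ(3)) = (2,3) ∈ E(G2) ✓
  (2,3) → (φ(2),φ(3)) = (1,2) ∈ E(G2) ✓
  (3,5) → (φ(3),φ(5)) = (0,2) ∈ E(G2) ✓
All 6 edges of G1 map to edges of G2, and |E(G1)| = |E(G2)| = 6, so φ is a bijection on edges as well as vertices. Hence G1 ≅ G2.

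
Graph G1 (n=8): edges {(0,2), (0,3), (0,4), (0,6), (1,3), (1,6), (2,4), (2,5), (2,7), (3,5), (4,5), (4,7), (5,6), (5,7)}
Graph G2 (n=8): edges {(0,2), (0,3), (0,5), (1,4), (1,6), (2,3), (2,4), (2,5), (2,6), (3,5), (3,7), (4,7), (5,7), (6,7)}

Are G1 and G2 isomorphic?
Yes, isomorphic

The graphs are isomorphic.
One valid mapping φ: V(G1) → V(G2): 0→7, 1→1, 2→5, 3→6, 4→3, 5→2, 6→4, 7→0

Verify φ preserves adjacency — for each edge of G1, its image is an edge of G2:
  (0,2) → (φ(0),φ(2)) = (5,7) ∈ E(G2) ✓
  (0,3) → (φ(0),φ(3)) = (6,7) ∈ E(G2) ✓
  (0,4) → (φ(0),φ(4)) = (3,7) ∈ E(G2) ✓
  (0,6) → (φ(0),φ(6)) = (4,7) ∈ E(G2) ✓
  (1,3) → (φ(1),φ(3)) = (1,6) ∈ E(G2) ✓
  (1,6) → (φ(1),φ(6)) = (1,4) ∈ E(G2) ✓
  (2,4) → (φ(2),φ(4)) = (3,5) ∈ E(G2) ✓
  (2,5) → (φ(2),φ(5)) = (2,5) ∈ E(G2) ✓
  (2,7) → (φ(2),φ(7)) = (0,5) ∈ E(G2) ✓
  (3,5) → (φ(3),φ(5)) = (2,6) ∈ E(G2) ✓
  (4,5) → (φ(4),φ(5)) = (2,3) ∈ E(G2) ✓
  (4,7) → (φ(4),φ(7)) = (0,3) ∈ E(G2) ✓
  (5,6) → (φ(5),φ(6)) = (2,4) ∈ E(G2) ✓
  (5,7) → (φ(5),φ(7)) = (0,2) ∈ E(G2) ✓
All 14 edges of G1 map to edges of G2, and |E(G1)| = |E(G2)| = 14, so φ is a bijection on edges as well as vertices. Hence G1 ≅ G2.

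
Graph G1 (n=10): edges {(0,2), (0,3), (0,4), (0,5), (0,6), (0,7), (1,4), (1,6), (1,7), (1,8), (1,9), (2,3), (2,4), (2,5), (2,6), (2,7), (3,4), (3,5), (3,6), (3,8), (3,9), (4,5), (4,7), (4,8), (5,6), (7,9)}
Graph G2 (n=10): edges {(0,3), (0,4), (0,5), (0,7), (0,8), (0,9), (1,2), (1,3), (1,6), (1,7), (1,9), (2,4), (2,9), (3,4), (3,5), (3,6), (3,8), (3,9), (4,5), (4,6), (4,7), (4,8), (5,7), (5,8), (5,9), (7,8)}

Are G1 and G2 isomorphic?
Yes, isomorphic

The graphs are isomorphic.
One valid mapping φ: V(G1) → V(G2): 0→0, 1→1, 2→5, 3→4, 4→3, 5→8, 6→7, 7→9, 8→6, 9→2

Verify φ preserves adjacency — for each edge of G1, its image is an edge of G2:
  (0,2) → (φ(0),φ(2)) = (0,5) ∈ E(G2) ✓
  (0,3) → (φ(0),φ(3)) = (0,4) ∈ E(G2) ✓
  (0,4) → (φ(0),φ(4)) = (0,3) ∈ E(G2) ✓
  (0,5) → (φ(0),φ(5)) = (0,8) ∈ E(G2) ✓
  (0,6) → (φ(0),φ(6)) = (0,7) ∈ E(G2) ✓
  (0,7) → (φ(0),φ(7)) = (0,9) ∈ E(G2) ✓
  (1,4) → (φ(1),φ(4)) = (1,3) ∈ E(G2) ✓
  (1,6) → (φ(1),φ(6)) = (1,7) ∈ E(G2) ✓
  (1,7) → (φ(1),φ(7)) = (1,9) ∈ E(G2) ✓
  (1,8) → (φ(1),φ(8)) = (1,6) ∈ E(G2) ✓
  (1,9) → (φ(1),φ(9)) = (1,2) ∈ E(G2) ✓
  (2,3) → (φ(2),φ(3)) = (4,5) ∈ E(G2) ✓
  (2,4) → (φ(2),φ(4)) = (3,5) ∈ E(G2) ✓
  (2,5) → (φ(2),φ(5)) = (5,8) ∈ E(G2) ✓
  (2,6) → (φ(2),φ(6)) = (5,7) ∈ E(G2) ✓
  (2,7) → (φ(2),φ(7)) = (5,9) ∈ E(G2) ✓
  (3,4) → (φ(3),φ(4)) = (3,4) ∈ E(G2) ✓
  (3,5) → (φ(3),φ(5)) = (4,8) ∈ E(G2) ✓
  (3,6) → (φ(3),φ(6)) = (4,7) ∈ E(G2) ✓
  (3,8) → (φ(3),φ(8)) = (4,6) ∈ E(G2) ✓
  (3,9) → (φ(3),φ(9)) = (2,4) ∈ E(G2) ✓
  (4,5) → (φ(4),φ(5)) = (3,8) ∈ E(G2) ✓
  (4,7) → (φ(4),φ(7)) = (3,9) ∈ E(G2) ✓
  (4,8) → (φ(4),φ(8)) = (3,6) ∈ E(G2) ✓
  (5,6) → (φ(5),φ(6)) = (7,8) ∈ E(G2) ✓
  (7,9) → (φ(7),φ(9)) = (2,9) ∈ E(G2) ✓
All 26 edges of G1 map to edges of G2, and |E(G1)| = |E(G2)| = 26, so φ is a bijection on edges as well as vertices. Hence G1 ≅ G2.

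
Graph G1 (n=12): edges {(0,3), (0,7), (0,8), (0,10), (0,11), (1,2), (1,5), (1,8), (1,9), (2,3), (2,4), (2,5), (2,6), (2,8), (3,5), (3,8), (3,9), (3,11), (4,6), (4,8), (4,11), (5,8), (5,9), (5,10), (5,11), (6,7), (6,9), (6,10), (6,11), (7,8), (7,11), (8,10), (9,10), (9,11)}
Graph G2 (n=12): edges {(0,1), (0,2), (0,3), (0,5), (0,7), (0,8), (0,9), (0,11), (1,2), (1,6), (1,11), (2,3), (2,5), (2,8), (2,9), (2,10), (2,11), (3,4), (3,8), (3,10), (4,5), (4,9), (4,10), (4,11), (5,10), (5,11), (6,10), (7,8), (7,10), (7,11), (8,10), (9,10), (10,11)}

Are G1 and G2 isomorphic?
No, not isomorphic

The graphs are NOT isomorphic.

Counting triangles (3-cliques): G1 has 25, G2 has 28.
Triangle count is an isomorphism invariant, so differing triangle counts rule out isomorphism.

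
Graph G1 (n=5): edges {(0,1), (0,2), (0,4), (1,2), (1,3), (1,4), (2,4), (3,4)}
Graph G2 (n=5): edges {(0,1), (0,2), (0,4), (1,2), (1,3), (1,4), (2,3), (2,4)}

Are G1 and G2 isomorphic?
Yes, isomorphic

The graphs are isomorphic.
One valid mapping φ: V(G1) → V(G2): 0→4, 1→2, 2→0, 3→3, 4→1

Verify φ preserves adjacency — for each edge of G1, its image is an edge of G2:
  (0,1) → (φ(0),φ(1)) = (2,4) ∈ E(G2) ✓
  (0,2) → (φ(0),φ(2)) = (0,4) ∈ E(G2) ✓
  (0,4) → (φ(0),φ(4)) = (1,4) ∈ E(G2) ✓
  (1,2) → (φ(1),φ(2)) = (0,2) ∈ E(G2) ✓
  (1,3) → (φ(1),φ(3)) = (2,3) ∈ E(G2) ✓
  (1,4) → (φ(1),φ(4)) = (1,2) ∈ E(G2) ✓
  (2,4) → (φ(2),φ(4)) = (0,1) ∈ E(G2) ✓
  (3,4) → (φ(3),φ(4)) = (1,3) ∈ E(G2) ✓
All 8 edges of G1 map to edges of G2, and |E(G1)| = |E(G2)| = 8, so φ is a bijection on edges as well as vertices. Hence G1 ≅ G2.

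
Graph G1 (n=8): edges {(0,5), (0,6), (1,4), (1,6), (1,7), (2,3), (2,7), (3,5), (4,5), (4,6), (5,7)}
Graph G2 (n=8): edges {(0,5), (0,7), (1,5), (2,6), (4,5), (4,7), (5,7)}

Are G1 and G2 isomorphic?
No, not isomorphic

The graphs are NOT isomorphic.

Counting triangles (3-cliques): G1 has 1, G2 has 2.
Triangle count is an isomorphism invariant, so differing triangle counts rule out isomorphism.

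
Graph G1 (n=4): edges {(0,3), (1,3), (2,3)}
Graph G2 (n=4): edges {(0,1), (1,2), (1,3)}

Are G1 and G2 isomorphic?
Yes, isomorphic

The graphs are isomorphic.
One valid mapping φ: V(G1) → V(G2): 0→0, 1→2, 2→3, 3→1

Verify φ preserves adjacency — for each edge of G1, its image is an edge of G2:
  (0,3) → (φ(0),φ(3)) = (0,1) ∈ E(G2) ✓
  (1,3) → (φ(1),φ(3)) = (1,2) ∈ E(G2) ✓
  (2,3) → (φ(2),φ(3)) = (1,3) ∈ E(G2) ✓
All 3 edges of G1 map to edges of G2, and |E(G1)| = |E(G2)| = 3, so φ is a bijection on edges as well as vertices. Hence G1 ≅ G2.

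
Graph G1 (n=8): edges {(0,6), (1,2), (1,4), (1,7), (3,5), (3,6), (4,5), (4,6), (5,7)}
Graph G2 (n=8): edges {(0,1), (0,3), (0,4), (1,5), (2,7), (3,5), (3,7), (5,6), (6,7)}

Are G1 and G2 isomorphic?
Yes, isomorphic

The graphs are isomorphic.
One valid mapping φ: V(G1) → V(G2): 0→4, 1→7, 2→2, 3→1, 4→3, 5→5, 6→0, 7→6

Verify φ preserves adjacency — for each edge of G1, its image is an edge of G2:
  (0,6) → (φ(0),φ(6)) = (0,4) ∈ E(G2) ✓
  (1,2) → (φ(1),φ(2)) = (2,7) ∈ E(G2) ✓
  (1,4) → (φ(1),φ(4)) = (3,7) ∈ E(G2) ✓
  (1,7) → (φ(1),φ(7)) = (6,7) ∈ E(G2) ✓
  (3,5) → (φ(3),φ(5)) = (1,5) ∈ E(G2) ✓
  (3,6) → (φ(3),φ(6)) = (0,1) ∈ E(G2) ✓
  (4,5) → (φ(4),φ(5)) = (3,5) ∈ E(G2) ✓
  (4,6) → (φ(4),φ(6)) = (0,3) ∈ E(G2) ✓
  (5,7) → (φ(5),φ(7)) = (5,6) ∈ E(G2) ✓
All 9 edges of G1 map to edges of G2, and |E(G1)| = |E(G2)| = 9, so φ is a bijection on edges as well as vertices. Hence G1 ≅ G2.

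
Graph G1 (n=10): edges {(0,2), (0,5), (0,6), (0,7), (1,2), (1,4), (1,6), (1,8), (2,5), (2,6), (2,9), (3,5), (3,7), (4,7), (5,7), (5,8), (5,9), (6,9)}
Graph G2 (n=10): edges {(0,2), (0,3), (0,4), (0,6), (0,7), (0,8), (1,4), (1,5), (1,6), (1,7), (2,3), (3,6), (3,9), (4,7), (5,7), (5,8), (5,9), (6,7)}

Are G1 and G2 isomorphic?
Yes, isomorphic

The graphs are isomorphic.
One valid mapping φ: V(G1) → V(G2): 0→6, 1→5, 2→7, 3→2, 4→9, 5→0, 6→1, 7→3, 8→8, 9→4

Verify φ preserves adjacency — for each edge of G1, its image is an edge of G2:
  (0,2) → (φ(0),φ(2)) = (6,7) ∈ E(G2) ✓
  (0,5) → (φ(0),φ(5)) = (0,6) ∈ E(G2) ✓
  (0,6) → (φ(0),φ(6)) = (1,6) ∈ E(G2) ✓
  (0,7) → (φ(0),φ(7)) = (3,6) ∈ E(G2) ✓
  (1,2) → (φ(1),φ(2)) = (5,7) ∈ E(G2) ✓
  (1,4) → (φ(1),φ(4)) = (5,9) ∈ E(G2) ✓
  (1,6) → (φ(1),φ(6)) = (1,5) ∈ E(G2) ✓
  (1,8) → (φ(1),φ(8)) = (5,8) ∈ E(G2) ✓
  (2,5) → (φ(2),φ(5)) = (0,7) ∈ E(G2) ✓
  (2,6) → (φ(2),φ(6)) = (1,7) ∈ E(G2) ✓
  (2,9) → (φ(2),φ(9)) = (4,7) ∈ E(G2) ✓
  (3,5) → (φ(3),φ(5)) = (0,2) ∈ E(G2) ✓
  (3,7) → (φ(3),φ(7)) = (2,3) ∈ E(G2) ✓
  (4,7) → (φ(4),φ(7)) = (3,9) ∈ E(G2) ✓
  (5,7) → (φ(5),φ(7)) = (0,3) ∈ E(G2) ✓
  (5,8) → (φ(5),φ(8)) = (0,8) ∈ E(G2) ✓
  (5,9) → (φ(5),φ(9)) = (0,4) ∈ E(G2) ✓
  (6,9) → (φ(6),φ(9)) = (1,4) ∈ E(G2) ✓
All 18 edges of G1 map to edges of G2, and |E(G1)| = |E(G2)| = 18, so φ is a bijection on edges as well as vertices. Hence G1 ≅ G2.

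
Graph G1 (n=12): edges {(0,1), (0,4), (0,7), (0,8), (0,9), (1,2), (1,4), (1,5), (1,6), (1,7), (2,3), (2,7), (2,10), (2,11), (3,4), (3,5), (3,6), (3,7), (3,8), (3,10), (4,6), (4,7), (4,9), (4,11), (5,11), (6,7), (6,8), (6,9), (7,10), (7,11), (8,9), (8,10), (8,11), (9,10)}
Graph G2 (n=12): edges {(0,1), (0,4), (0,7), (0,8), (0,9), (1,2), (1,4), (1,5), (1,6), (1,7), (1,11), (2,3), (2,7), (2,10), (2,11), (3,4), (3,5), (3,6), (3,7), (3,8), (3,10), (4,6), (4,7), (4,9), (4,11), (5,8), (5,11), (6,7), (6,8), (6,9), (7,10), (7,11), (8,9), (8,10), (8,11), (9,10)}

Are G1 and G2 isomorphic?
No, not isomorphic

The graphs are NOT isomorphic.

Counting edges: G1 has 34 edge(s); G2 has 36 edge(s).
Edge count is an isomorphism invariant (a bijection on vertices induces a bijection on edges), so differing edge counts rule out isomorphism.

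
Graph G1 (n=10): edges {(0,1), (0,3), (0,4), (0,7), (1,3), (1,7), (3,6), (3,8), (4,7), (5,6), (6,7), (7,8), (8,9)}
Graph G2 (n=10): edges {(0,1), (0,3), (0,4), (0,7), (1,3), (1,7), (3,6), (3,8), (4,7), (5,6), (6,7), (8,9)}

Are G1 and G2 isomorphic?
No, not isomorphic

The graphs are NOT isomorphic.

Counting edges: G1 has 13 edge(s); G2 has 12 edge(s).
Edge count is an isomorphism invariant (a bijection on vertices induces a bijection on edges), so differing edge counts rule out isomorphism.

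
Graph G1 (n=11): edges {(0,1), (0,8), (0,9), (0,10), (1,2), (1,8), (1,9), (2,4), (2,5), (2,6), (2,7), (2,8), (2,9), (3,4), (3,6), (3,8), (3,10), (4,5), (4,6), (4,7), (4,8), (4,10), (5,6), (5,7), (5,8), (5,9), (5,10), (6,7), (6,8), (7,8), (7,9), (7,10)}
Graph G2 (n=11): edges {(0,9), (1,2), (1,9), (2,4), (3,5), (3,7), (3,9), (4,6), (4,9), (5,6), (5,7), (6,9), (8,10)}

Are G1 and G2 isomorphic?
No, not isomorphic

The graphs are NOT isomorphic.

Connected components of G1: 1 component(s) with vertex sets [[0, 1, 2, 3, 4, 5, 6, 7, 8, 9, 10]], sizes [11].
Connected components of G2: 2 component(s) with vertex sets [[8, 10], [0, 1, 2, 3, 4, 5, 6, 7, 9]], sizes [2, 9].
The number of connected components (and the multiset of component sizes) is an isomorphism invariant — an isomorphism maps each component of G1 bijectively onto a component of G2. Since G1 has 1 component(s) and G2 has 2, they cannot be isomorphic.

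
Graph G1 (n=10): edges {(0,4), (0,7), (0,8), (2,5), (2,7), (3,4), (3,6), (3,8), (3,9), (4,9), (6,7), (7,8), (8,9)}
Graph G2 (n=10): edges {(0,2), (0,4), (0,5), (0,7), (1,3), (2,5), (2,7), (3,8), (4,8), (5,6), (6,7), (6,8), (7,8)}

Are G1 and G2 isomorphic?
Yes, isomorphic

The graphs are isomorphic.
One valid mapping φ: V(G1) → V(G2): 0→6, 1→9, 2→3, 3→0, 4→5, 5→1, 6→4, 7→8, 8→7, 9→2

Verify φ preserves adjacency — for each edge of G1, its image is an edge of G2:
  (0,4) → (φ(0),φ(4)) = (5,6) ∈ E(G2) ✓
  (0,7) → (φ(0),φ(7)) = (6,8) ∈ E(G2) ✓
  (0,8) → (φ(0),φ(8)) = (6,7) ∈ E(G2) ✓
  (2,5) → (φ(2),φ(5)) = (1,3) ∈ E(G2) ✓
  (2,7) → (φ(2),φ(7)) = (3,8) ∈ E(G2) ✓
  (3,4) → (φ(3),φ(4)) = (0,5) ∈ E(G2) ✓
  (3,6) → (φ(3),φ(6)) = (0,4) ∈ E(G2) ✓
  (3,8) → (φ(3),φ(8)) = (0,7) ∈ E(G2) ✓
  (3,9) → (φ(3),φ(9)) = (0,2) ∈ E(G2) ✓
  (4,9) → (φ(4),φ(9)) = (2,5) ∈ E(G2) ✓
  (6,7) → (φ(6),φ(7)) = (4,8) ∈ E(G2) ✓
  (7,8) → (φ(7),φ(8)) = (7,8) ∈ E(G2) ✓
  (8,9) → (φ(8),φ(9)) = (2,7) ∈ E(G2) ✓
All 13 edges of G1 map to edges of G2, and |E(G1)| = |E(G2)| = 13, so φ is a bijection on edges as well as vertices. Hence G1 ≅ G2.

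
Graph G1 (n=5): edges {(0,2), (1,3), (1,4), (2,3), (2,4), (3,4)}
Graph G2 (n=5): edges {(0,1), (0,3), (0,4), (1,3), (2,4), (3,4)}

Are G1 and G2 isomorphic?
Yes, isomorphic

The graphs are isomorphic.
One valid mapping φ: V(G1) → V(G2): 0→2, 1→1, 2→4, 3→0, 4→3

Verify φ preserves adjacency — for each edge of G1, its image is an edge of G2:
  (0,2) → (φ(0),φ(2)) = (2,4) ∈ E(G2) ✓
  (1,3) → (φ(1),φ(3)) = (0,1) ∈ E(G2) ✓
  (1,4) → (φ(1),φ(4)) = (1,3) ∈ E(G2) ✓
  (2,3) → (φ(2),φ(3)) = (0,4) ∈ E(G2) ✓
  (2,4) → (φ(2),φ(4)) = (3,4) ∈ E(G2) ✓
  (3,4) → (φ(3),φ(4)) = (0,3) ∈ E(G2) ✓
All 6 edges of G1 map to edges of G2, and |E(G1)| = |E(G2)| = 6, so φ is a bijection on edges as well as vertices. Hence G1 ≅ G2.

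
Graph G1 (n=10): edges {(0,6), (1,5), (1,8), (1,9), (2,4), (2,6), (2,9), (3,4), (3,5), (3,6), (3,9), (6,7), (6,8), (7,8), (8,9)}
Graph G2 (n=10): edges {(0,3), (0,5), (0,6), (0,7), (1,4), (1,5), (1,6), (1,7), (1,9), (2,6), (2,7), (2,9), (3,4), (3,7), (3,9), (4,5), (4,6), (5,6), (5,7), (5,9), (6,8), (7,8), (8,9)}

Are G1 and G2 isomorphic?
No, not isomorphic

The graphs are NOT isomorphic.

Counting triangles (3-cliques): G1 has 2, G2 has 9.
Triangle count is an isomorphism invariant, so differing triangle counts rule out isomorphism.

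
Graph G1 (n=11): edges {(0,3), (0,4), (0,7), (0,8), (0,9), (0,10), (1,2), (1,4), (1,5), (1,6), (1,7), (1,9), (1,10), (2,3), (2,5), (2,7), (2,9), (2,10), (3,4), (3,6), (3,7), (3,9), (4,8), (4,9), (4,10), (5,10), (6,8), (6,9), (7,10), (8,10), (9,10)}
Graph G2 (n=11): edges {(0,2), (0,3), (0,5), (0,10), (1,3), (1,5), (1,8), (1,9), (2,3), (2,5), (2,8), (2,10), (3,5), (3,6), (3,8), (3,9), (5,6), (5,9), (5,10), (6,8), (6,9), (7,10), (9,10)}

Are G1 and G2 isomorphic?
No, not isomorphic

The graphs are NOT isomorphic.

Degrees in G1: deg(0)=6, deg(1)=7, deg(2)=6, deg(3)=6, deg(4)=6, deg(5)=3, deg(6)=4, deg(7)=5, deg(8)=4, deg(9)=7, deg(10)=8.
Sorted degree sequence of G1: [8, 7, 7, 6, 6, 6, 6, 5, 4, 4, 3].
Degrees in G2: deg(0)=4, deg(1)=4, deg(2)=5, deg(3)=7, deg(4)=0, deg(5)=7, deg(6)=4, deg(7)=1, deg(8)=4, deg(9)=5, deg(10)=5.
Sorted degree sequence of G2: [7, 7, 5, 5, 5, 4, 4, 4, 4, 1, 0].
The (sorted) degree sequence is an isomorphism invariant, so since G1 and G2 have different degree sequences they cannot be isomorphic.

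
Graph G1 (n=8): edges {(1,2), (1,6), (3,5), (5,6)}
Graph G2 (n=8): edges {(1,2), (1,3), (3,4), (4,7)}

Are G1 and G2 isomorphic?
Yes, isomorphic

The graphs are isomorphic.
One valid mapping φ: V(G1) → V(G2): 0→0, 1→1, 2→2, 3→7, 4→5, 5→4, 6→3, 7→6

Verify φ preserves adjacency — for each edge of G1, its image is an edge of G2:
  (1,2) → (φ(1),φ(2)) = (1,2) ∈ E(G2) ✓
  (1,6) → (φ(1),φ(6)) = (1,3) ∈ E(G2) ✓
  (3,5) → (φ(3),φ(5)) = (4,7) ∈ E(G2) ✓
  (5,6) → (φ(5),φ(6)) = (3,4) ∈ E(G2) ✓
All 4 edges of G1 map to edges of G2, and |E(G1)| = |E(G2)| = 4, so φ is a bijection on edges as well as vertices. Hence G1 ≅ G2.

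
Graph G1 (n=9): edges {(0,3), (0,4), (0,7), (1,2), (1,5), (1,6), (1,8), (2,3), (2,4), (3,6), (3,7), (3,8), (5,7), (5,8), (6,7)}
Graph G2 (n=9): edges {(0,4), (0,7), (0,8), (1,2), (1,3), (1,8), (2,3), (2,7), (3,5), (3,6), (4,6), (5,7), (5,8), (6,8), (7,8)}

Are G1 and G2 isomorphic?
Yes, isomorphic

The graphs are isomorphic.
One valid mapping φ: V(G1) → V(G2): 0→0, 1→3, 2→6, 3→8, 4→4, 5→2, 6→5, 7→7, 8→1

Verify φ preserves adjacency — for each edge of G1, its image is an edge of G2:
  (0,3) → (φ(0),φ(3)) = (0,8) ∈ E(G2) ✓
  (0,4) → (φ(0),φ(4)) = (0,4) ∈ E(G2) ✓
  (0,7) → (φ(0),φ(7)) = (0,7) ∈ E(G2) ✓
  (1,2) → (φ(1),φ(2)) = (3,6) ∈ E(G2) ✓
  (1,5) → (φ(1),φ(5)) = (2,3) ∈ E(G2) ✓
  (1,6) → (φ(1),φ(6)) = (3,5) ∈ E(G2) ✓
  (1,8) → (φ(1),φ(8)) = (1,3) ∈ E(G2) ✓
  (2,3) → (φ(2),φ(3)) = (6,8) ∈ E(G2) ✓
  (2,4) → (φ(2),φ(4)) = (4,6) ∈ E(G2) ✓
  (3,6) → (φ(3),φ(6)) = (5,8) ∈ E(G2) ✓
  (3,7) → (φ(3),φ(7)) = (7,8) ∈ E(G2) ✓
  (3,8) → (φ(3),φ(8)) = (1,8) ∈ E(G2) ✓
  (5,7) → (φ(5),φ(7)) = (2,7) ∈ E(G2) ✓
  (5,8) → (φ(5),φ(8)) = (1,2) ∈ E(G2) ✓
  (6,7) → (φ(6),φ(7)) = (5,7) ∈ E(G2) ✓
All 15 edges of G1 map to edges of G2, and |E(G1)| = |E(G2)| = 15, so φ is a bijection on edges as well as vertices. Hence G1 ≅ G2.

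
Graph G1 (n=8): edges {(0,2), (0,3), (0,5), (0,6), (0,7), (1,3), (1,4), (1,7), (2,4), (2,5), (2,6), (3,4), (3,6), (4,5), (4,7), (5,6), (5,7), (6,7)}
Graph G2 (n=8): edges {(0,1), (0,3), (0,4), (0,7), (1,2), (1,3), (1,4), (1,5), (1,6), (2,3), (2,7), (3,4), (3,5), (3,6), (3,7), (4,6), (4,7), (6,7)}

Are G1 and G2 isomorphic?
No, not isomorphic

The graphs are NOT isomorphic.

Counting triangles (3-cliques): G1 has 12, G2 has 15.
Triangle count is an isomorphism invariant, so differing triangle counts rule out isomorphism.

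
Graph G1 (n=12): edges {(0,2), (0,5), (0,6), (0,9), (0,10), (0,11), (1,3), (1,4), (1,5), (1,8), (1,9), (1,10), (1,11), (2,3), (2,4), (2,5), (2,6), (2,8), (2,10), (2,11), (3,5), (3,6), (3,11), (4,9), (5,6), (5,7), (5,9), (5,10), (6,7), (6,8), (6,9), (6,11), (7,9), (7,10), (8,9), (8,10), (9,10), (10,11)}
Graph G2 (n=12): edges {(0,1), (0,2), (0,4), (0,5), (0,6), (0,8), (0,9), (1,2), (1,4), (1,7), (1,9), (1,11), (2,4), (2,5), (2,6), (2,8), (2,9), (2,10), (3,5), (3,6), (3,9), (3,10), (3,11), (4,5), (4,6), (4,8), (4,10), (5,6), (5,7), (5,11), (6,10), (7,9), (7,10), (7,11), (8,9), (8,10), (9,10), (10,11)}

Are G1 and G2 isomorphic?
No, not isomorphic

The graphs are NOT isomorphic.

Counting triangles (3-cliques): G1 has 40, G2 has 38.
Triangle count is an isomorphism invariant, so differing triangle counts rule out isomorphism.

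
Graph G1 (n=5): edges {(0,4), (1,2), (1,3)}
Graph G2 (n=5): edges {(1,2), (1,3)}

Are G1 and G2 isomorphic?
No, not isomorphic

The graphs are NOT isomorphic.

Counting edges: G1 has 3 edge(s); G2 has 2 edge(s).
Edge count is an isomorphism invariant (a bijection on vertices induces a bijection on edges), so differing edge counts rule out isomorphism.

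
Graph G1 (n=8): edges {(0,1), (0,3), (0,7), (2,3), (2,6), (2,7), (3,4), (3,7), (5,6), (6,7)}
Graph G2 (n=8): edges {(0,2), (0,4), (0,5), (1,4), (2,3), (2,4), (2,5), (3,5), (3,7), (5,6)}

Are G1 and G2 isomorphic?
Yes, isomorphic

The graphs are isomorphic.
One valid mapping φ: V(G1) → V(G2): 0→3, 1→7, 2→0, 3→5, 4→6, 5→1, 6→4, 7→2

Verify φ preserves adjacency — for each edge of G1, its image is an edge of G2:
  (0,1) → (φ(0),φ(1)) = (3,7) ∈ E(G2) ✓
  (0,3) → (φ(0),φ(3)) = (3,5) ∈ E(G2) ✓
  (0,7) → (φ(0),φ(7)) = (2,3) ∈ E(G2) ✓
  (2,3) → (φ(2),φ(3)) = (0,5) ∈ E(G2) ✓
  (2,6) → (φ(2),φ(6)) = (0,4) ∈ E(G2) ✓
  (2,7) → (φ(2),φ(7)) = (0,2) ∈ E(G2) ✓
  (3,4) → (φ(3),φ(4)) = (5,6) ∈ E(G2) ✓
  (3,7) → (φ(3),φ(7)) = (2,5) ∈ E(G2) ✓
  (5,6) → (φ(5),φ(6)) = (1,4) ∈ E(G2) ✓
  (6,7) → (φ(6),φ(7)) = (2,4) ∈ E(G2) ✓
All 10 edges of G1 map to edges of G2, and |E(G1)| = |E(G2)| = 10, so φ is a bijection on edges as well as vertices. Hence G1 ≅ G2.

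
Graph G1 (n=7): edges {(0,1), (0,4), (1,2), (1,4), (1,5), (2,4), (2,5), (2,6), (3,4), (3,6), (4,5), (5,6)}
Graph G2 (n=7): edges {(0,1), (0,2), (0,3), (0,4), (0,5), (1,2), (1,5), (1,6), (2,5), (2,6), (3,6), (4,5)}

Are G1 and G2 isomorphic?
Yes, isomorphic

The graphs are isomorphic.
One valid mapping φ: V(G1) → V(G2): 0→4, 1→5, 2→2, 3→3, 4→0, 5→1, 6→6

Verify φ preserves adjacency — for each edge of G1, its image is an edge of G2:
  (0,1) → (φ(0),φ(1)) = (4,5) ∈ E(G2) ✓
  (0,4) → (φ(0),φ(4)) = (0,4) ∈ E(G2) ✓
  (1,2) → (φ(1),φ(2)) = (2,5) ∈ E(G2) ✓
  (1,4) → (φ(1),φ(4)) = (0,5) ∈ E(G2) ✓
  (1,5) → (φ(1),φ(5)) = (1,5) ∈ E(G2) ✓
  (2,4) → (φ(2),φ(4)) = (0,2) ∈ E(G2) ✓
  (2,5) → (φ(2),φ(5)) = (1,2) ∈ E(G2) ✓
  (2,6) → (φ(2),φ(6)) = (2,6) ∈ E(G2) ✓
  (3,4) → (φ(3),φ(4)) = (0,3) ∈ E(G2) ✓
  (3,6) → (φ(3),φ(6)) = (3,6) ∈ E(G2) ✓
  (4,5) → (φ(4),φ(5)) = (0,1) ∈ E(G2) ✓
  (5,6) → (φ(5),φ(6)) = (1,6) ∈ E(G2) ✓
All 12 edges of G1 map to edges of G2, and |E(G1)| = |E(G2)| = 12, so φ is a bijection on edges as well as vertices. Hence G1 ≅ G2.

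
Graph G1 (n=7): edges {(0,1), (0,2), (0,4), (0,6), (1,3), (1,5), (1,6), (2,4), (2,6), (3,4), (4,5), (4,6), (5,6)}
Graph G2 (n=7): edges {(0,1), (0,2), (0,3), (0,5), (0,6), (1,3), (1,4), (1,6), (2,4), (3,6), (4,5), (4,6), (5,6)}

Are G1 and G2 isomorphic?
Yes, isomorphic

The graphs are isomorphic.
One valid mapping φ: V(G1) → V(G2): 0→1, 1→4, 2→3, 3→2, 4→0, 5→5, 6→6

Verify φ preserves adjacency — for each edge of G1, its image is an edge of G2:
  (0,1) → (φ(0),φ(1)) = (1,4) ∈ E(G2) ✓
  (0,2) → (φ(0),φ(2)) = (1,3) ∈ E(G2) ✓
  (0,4) → (φ(0),φ(4)) = (0,1) ∈ E(G2) ✓
  (0,6) → (φ(0),φ(6)) = (1,6) ∈ E(G2) ✓
  (1,3) → (φ(1),φ(3)) = (2,4) ∈ E(G2) ✓
  (1,5) → (φ(1),φ(5)) = (4,5) ∈ E(G2) ✓
  (1,6) → (φ(1),φ(6)) = (4,6) ∈ E(G2) ✓
  (2,4) → (φ(2),φ(4)) = (0,3) ∈ E(G2) ✓
  (2,6) → (φ(2),φ(6)) = (3,6) ∈ E(G2) ✓
  (3,4) → (φ(3),φ(4)) = (0,2) ∈ E(G2) ✓
  (4,5) → (φ(4),φ(5)) = (0,5) ∈ E(G2) ✓
  (4,6) → (φ(4),φ(6)) = (0,6) ∈ E(G2) ✓
  (5,6) → (φ(5),φ(6)) = (5,6) ∈ E(G2) ✓
All 13 edges of G1 map to edges of G2, and |E(G1)| = |E(G2)| = 13, so φ is a bijection on edges as well as vertices. Hence G1 ≅ G2.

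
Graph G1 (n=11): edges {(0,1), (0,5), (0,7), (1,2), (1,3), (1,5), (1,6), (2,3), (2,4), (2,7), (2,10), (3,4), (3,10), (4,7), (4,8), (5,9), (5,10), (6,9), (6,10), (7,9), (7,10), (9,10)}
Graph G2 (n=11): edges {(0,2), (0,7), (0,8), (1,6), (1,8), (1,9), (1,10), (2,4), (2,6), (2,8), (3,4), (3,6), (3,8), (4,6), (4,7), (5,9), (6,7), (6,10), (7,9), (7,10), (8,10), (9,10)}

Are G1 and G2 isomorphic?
Yes, isomorphic

The graphs are isomorphic.
One valid mapping φ: V(G1) → V(G2): 0→0, 1→8, 2→10, 3→1, 4→9, 5→2, 6→3, 7→7, 8→5, 9→4, 10→6

Verify φ preserves adjacency — for each edge of G1, its image is an edge of G2:
  (0,1) → (φ(0),φ(1)) = (0,8) ∈ E(G2) ✓
  (0,5) → (φ(0),φ(5)) = (0,2) ∈ E(G2) ✓
  (0,7) → (φ(0),φ(7)) = (0,7) ∈ E(G2) ✓
  (1,2) → (φ(1),φ(2)) = (8,10) ∈ E(G2) ✓
  (1,3) → (φ(1),φ(3)) = (1,8) ∈ E(G2) ✓
  (1,5) → (φ(1),φ(5)) = (2,8) ∈ E(G2) ✓
  (1,6) → (φ(1),φ(6)) = (3,8) ∈ E(G2) ✓
  (2,3) → (φ(2),φ(3)) = (1,10) ∈ E(G2) ✓
  (2,4) → (φ(2),φ(4)) = (9,10) ∈ E(G2) ✓
  (2,7) → (φ(2),φ(7)) = (7,10) ∈ E(G2) ✓
  (2,10) → (φ(2),φ(10)) = (6,10) ∈ E(G2) ✓
  (3,4) → (φ(3),φ(4)) = (1,9) ∈ E(G2) ✓
  (3,10) → (φ(3),φ(10)) = (1,6) ∈ E(G2) ✓
  (4,7) → (φ(4),φ(7)) = (7,9) ∈ E(G2) ✓
  (4,8) → (φ(4),φ(8)) = (5,9) ∈ E(G2) ✓
  (5,9) → (φ(5),φ(9)) = (2,4) ∈ E(G2) ✓
  (5,10) → (φ(5),φ(10)) = (2,6) ∈ E(G2) ✓
  (6,9) → (φ(6),φ(9)) = (3,4) ∈ E(G2) ✓
  (6,10) → (φ(6),φ(10)) = (3,6) ∈ E(G2) ✓
  (7,9) → (φ(7),φ(9)) = (4,7) ∈ E(G2) ✓
  (7,10) → (φ(7),φ(10)) = (6,7) ∈ E(G2) ✓
  (9,10) → (φ(9),φ(10)) = (4,6) ∈ E(G2) ✓
All 22 edges of G1 map to edges of G2, and |E(G1)| = |E(G2)| = 22, so φ is a bijection on edges as well as vertices. Hence G1 ≅ G2.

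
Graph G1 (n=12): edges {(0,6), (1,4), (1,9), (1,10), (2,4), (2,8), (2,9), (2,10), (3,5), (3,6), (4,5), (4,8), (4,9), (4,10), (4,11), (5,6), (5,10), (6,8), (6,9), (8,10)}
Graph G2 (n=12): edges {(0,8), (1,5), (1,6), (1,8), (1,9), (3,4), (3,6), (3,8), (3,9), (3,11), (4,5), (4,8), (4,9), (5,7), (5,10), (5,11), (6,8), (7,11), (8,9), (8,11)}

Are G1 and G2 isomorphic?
Yes, isomorphic

The graphs are isomorphic.
One valid mapping φ: V(G1) → V(G2): 0→10, 1→6, 2→9, 3→7, 4→8, 5→11, 6→5, 7→2, 8→4, 9→1, 10→3, 11→0

Verify φ preserves adjacency — for each edge of G1, its image is an edge of G2:
  (0,6) → (φ(0),φ(6)) = (5,10) ∈ E(G2) ✓
  (1,4) → (φ(1),φ(4)) = (6,8) ∈ E(G2) ✓
  (1,9) → (φ(1),φ(9)) = (1,6) ∈ E(G2) ✓
  (1,10) → (φ(1),φ(10)) = (3,6) ∈ E(G2) ✓
  (2,4) → (φ(2),φ(4)) = (8,9) ∈ E(G2) ✓
  (2,8) → (φ(2),φ(8)) = (4,9) ∈ E(G2) ✓
  (2,9) → (φ(2),φ(9)) = (1,9) ∈ E(G2) ✓
  (2,10) → (φ(2),φ(10)) = (3,9) ∈ E(G2) ✓
  (3,5) → (φ(3),φ(5)) = (7,11) ∈ E(G2) ✓
  (3,6) → (φ(3),φ(6)) = (5,7) ∈ E(G2) ✓
  (4,5) → (φ(4),φ(5)) = (8,11) ∈ E(G2) ✓
  (4,8) → (φ(4),φ(8)) = (4,8) ∈ E(G2) ✓
  (4,9) → (φ(4),φ(9)) = (1,8) ∈ E(G2) ✓
  (4,10) → (φ(4),φ(10)) = (3,8) ∈ E(G2) ✓
  (4,11) → (φ(4),φ(11)) = (0,8) ∈ E(G2) ✓
  (5,6) → (φ(5),φ(6)) = (5,11) ∈ E(G2) ✓
  (5,10) → (φ(5),φ(10)) = (3,11) ∈ E(G2) ✓
  (6,8) → (φ(6),φ(8)) = (4,5) ∈ E(G2) ✓
  (6,9) → (φ(6),φ(9)) = (1,5) ∈ E(G2) ✓
  (8,10) → (φ(8),φ(10)) = (3,4) ∈ E(G2) ✓
All 20 edges of G1 map to edges of G2, and |E(G1)| = |E(G2)| = 20, so φ is a bijection on edges as well as vertices. Hence G1 ≅ G2.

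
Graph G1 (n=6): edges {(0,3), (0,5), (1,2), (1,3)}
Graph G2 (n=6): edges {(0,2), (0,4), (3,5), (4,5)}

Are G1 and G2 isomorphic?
Yes, isomorphic

The graphs are isomorphic.
One valid mapping φ: V(G1) → V(G2): 0→5, 1→0, 2→2, 3→4, 4→1, 5→3

Verify φ preserves adjacency — for each edge of G1, its image is an edge of G2:
  (0,3) → (φ(0),φ(3)) = (4,5) ∈ E(G2) ✓
  (0,5) → (φ(0),φ(5)) = (3,5) ∈ E(G2) ✓
  (1,2) → (φ(1),φ(2)) = (0,2) ∈ E(G2) ✓
  (1,3) → (φ(1),φ(3)) = (0,4) ∈ E(G2) ✓
All 4 edges of G1 map to edges of G2, and |E(G1)| = |E(G2)| = 4, so φ is a bijection on edges as well as vertices. Hence G1 ≅ G2.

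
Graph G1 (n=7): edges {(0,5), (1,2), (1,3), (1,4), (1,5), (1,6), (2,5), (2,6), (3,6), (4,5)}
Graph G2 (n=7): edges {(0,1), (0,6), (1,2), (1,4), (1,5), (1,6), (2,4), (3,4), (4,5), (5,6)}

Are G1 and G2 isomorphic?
Yes, isomorphic

The graphs are isomorphic.
One valid mapping φ: V(G1) → V(G2): 0→3, 1→1, 2→5, 3→0, 4→2, 5→4, 6→6

Verify φ preserves adjacency — for each edge of G1, its image is an edge of G2:
  (0,5) → (φ(0),φ(5)) = (3,4) ∈ E(G2) ✓
  (1,2) → (φ(1),φ(2)) = (1,5) ∈ E(G2) ✓
  (1,3) → (φ(1),φ(3)) = (0,1) ∈ E(G2) ✓
  (1,4) → (φ(1),φ(4)) = (1,2) ∈ E(G2) ✓
  (1,5) → (φ(1),φ(5)) = (1,4) ∈ E(G2) ✓
  (1,6) → (φ(1),φ(6)) = (1,6) ∈ E(G2) ✓
  (2,5) → (φ(2),φ(5)) = (4,5) ∈ E(G2) ✓
  (2,6) → (φ(2),φ(6)) = (5,6) ∈ E(G2) ✓
  (3,6) → (φ(3),φ(6)) = (0,6) ∈ E(G2) ✓
  (4,5) → (φ(4),φ(5)) = (2,4) ∈ E(G2) ✓
All 10 edges of G1 map to edges of G2, and |E(G1)| = |E(G2)| = 10, so φ is a bijection on edges as well as vertices. Hence G1 ≅ G2.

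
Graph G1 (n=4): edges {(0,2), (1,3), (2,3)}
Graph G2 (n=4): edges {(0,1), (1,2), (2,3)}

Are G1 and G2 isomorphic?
Yes, isomorphic

The graphs are isomorphic.
One valid mapping φ: V(G1) → V(G2): 0→0, 1→3, 2→1, 3→2

Verify φ preserves adjacency — for each edge of G1, its image is an edge of G2:
  (0,2) → (φ(0),φ(2)) = (0,1) ∈ E(G2) ✓
  (1,3) → (φ(1),φ(3)) = (2,3) ∈ E(G2) ✓
  (2,3) → (φ(2),φ(3)) = (1,2) ∈ E(G2) ✓
All 3 edges of G1 map to edges of G2, and |E(G1)| = |E(G2)| = 3, so φ is a bijection on edges as well as vertices. Hence G1 ≅ G2.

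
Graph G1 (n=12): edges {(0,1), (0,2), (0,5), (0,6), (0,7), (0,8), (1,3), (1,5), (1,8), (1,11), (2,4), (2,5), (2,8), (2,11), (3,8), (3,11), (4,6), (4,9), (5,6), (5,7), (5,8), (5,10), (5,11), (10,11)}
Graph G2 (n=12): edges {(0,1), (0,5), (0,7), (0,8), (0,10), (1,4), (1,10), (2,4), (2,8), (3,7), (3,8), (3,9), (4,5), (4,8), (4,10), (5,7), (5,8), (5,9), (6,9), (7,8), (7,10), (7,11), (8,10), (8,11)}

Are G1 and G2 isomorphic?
Yes, isomorphic

The graphs are isomorphic.
One valid mapping φ: V(G1) → V(G2): 0→7, 1→10, 2→5, 3→1, 4→9, 5→8, 6→3, 7→11, 8→0, 9→6, 10→2, 11→4

Verify φ preserves adjacency — for each edge of G1, its image is an edge of G2:
  (0,1) → (φ(0),φ(1)) = (7,10) ∈ E(G2) ✓
  (0,2) → (φ(0),φ(2)) = (5,7) ∈ E(G2) ✓
  (0,5) → (φ(0),φ(5)) = (7,8) ∈ E(G2) ✓
  (0,6) → (φ(0),φ(6)) = (3,7) ∈ E(G2) ✓
  (0,7) → (φ(0),φ(7)) = (7,11) ∈ E(G2) ✓
  (0,8) → (φ(0),φ(8)) = (0,7) ∈ E(G2) ✓
  (1,3) → (φ(1),φ(3)) = (1,10) ∈ E(G2) ✓
  (1,5) → (φ(1),φ(5)) = (8,10) ∈ E(G2) ✓
  (1,8) → (φ(1),φ(8)) = (0,10) ∈ E(G2) ✓
  (1,11) → (φ(1),φ(11)) = (4,10) ∈ E(G2) ✓
  (2,4) → (φ(2),φ(4)) = (5,9) ∈ E(G2) ✓
  (2,5) → (φ(2),φ(5)) = (5,8) ∈ E(G2) ✓
  (2,8) → (φ(2),φ(8)) = (0,5) ∈ E(G2) ✓
  (2,11) → (φ(2),φ(11)) = (4,5) ∈ E(G2) ✓
  (3,8) → (φ(3),φ(8)) = (0,1) ∈ E(G2) ✓
  (3,11) → (φ(3),φ(11)) = (1,4) ∈ E(G2) ✓
  (4,6) → (φ(4),φ(6)) = (3,9) ∈ E(G2) ✓
  (4,9) → (φ(4),φ(9)) = (6,9) ∈ E(G2) ✓
  (5,6) → (φ(5),φ(6)) = (3,8) ∈ E(G2) ✓
  (5,7) → (φ(5),φ(7)) = (8,11) ∈ E(G2) ✓
  (5,8) → (φ(5),φ(8)) = (0,8) ∈ E(G2) ✓
  (5,10) → (φ(5),φ(10)) = (2,8) ∈ E(G2) ✓
  (5,11) → (φ(5),φ(11)) = (4,8) ∈ E(G2) ✓
  (10,11) → (φ(10),φ(11)) = (2,4) ∈ E(G2) ✓
All 24 edges of G1 map to edges of G2, and |E(G1)| = |E(G2)| = 24, so φ is a bijection on edges as well as vertices. Hence G1 ≅ G2.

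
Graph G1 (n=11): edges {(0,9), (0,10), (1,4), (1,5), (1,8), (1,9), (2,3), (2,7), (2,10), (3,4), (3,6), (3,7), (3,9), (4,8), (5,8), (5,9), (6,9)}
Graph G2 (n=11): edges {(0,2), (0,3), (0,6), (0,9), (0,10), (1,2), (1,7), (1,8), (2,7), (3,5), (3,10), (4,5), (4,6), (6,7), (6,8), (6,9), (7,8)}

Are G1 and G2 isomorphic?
Yes, isomorphic

The graphs are isomorphic.
One valid mapping φ: V(G1) → V(G2): 0→4, 1→7, 2→3, 3→0, 4→2, 5→8, 6→9, 7→10, 8→1, 9→6, 10→5

Verify φ preserves adjacency — for each edge of G1, its image is an edge of G2:
  (0,9) → (φ(0),φ(9)) = (4,6) ∈ E(G2) ✓
  (0,10) → (φ(0),φ(10)) = (4,5) ∈ E(G2) ✓
  (1,4) → (φ(1),φ(4)) = (2,7) ∈ E(G2) ✓
  (1,5) → (φ(1),φ(5)) = (7,8) ∈ E(G2) ✓
  (1,8) → (φ(1),φ(8)) = (1,7) ∈ E(G2) ✓
  (1,9) → (φ(1),φ(9)) = (6,7) ∈ E(G2) ✓
  (2,3) → (φ(2),φ(3)) = (0,3) ∈ E(G2) ✓
  (2,7) → (φ(2),φ(7)) = (3,10) ∈ E(G2) ✓
  (2,10) → (φ(2),φ(10)) = (3,5) ∈ E(G2) ✓
  (3,4) → (φ(3),φ(4)) = (0,2) ∈ E(G2) ✓
  (3,6) → (φ(3),φ(6)) = (0,9) ∈ E(G2) ✓
  (3,7) → (φ(3),φ(7)) = (0,10) ∈ E(G2) ✓
  (3,9) → (φ(3),φ(9)) = (0,6) ∈ E(G2) ✓
  (4,8) → (φ(4),φ(8)) = (1,2) ∈ E(G2) ✓
  (5,8) → (φ(5),φ(8)) = (1,8) ∈ E(G2) ✓
  (5,9) → (φ(5),φ(9)) = (6,8) ∈ E(G2) ✓
  (6,9) → (φ(6),φ(9)) = (6,9) ∈ E(G2) ✓
All 17 edges of G1 map to edges of G2, and |E(G1)| = |E(G2)| = 17, so φ is a bijection on edges as well as vertices. Hence G1 ≅ G2.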